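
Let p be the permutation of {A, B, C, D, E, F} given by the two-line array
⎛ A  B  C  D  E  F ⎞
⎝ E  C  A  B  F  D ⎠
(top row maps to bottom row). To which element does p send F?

D

The entry below F in the array is D, so p(F) = D.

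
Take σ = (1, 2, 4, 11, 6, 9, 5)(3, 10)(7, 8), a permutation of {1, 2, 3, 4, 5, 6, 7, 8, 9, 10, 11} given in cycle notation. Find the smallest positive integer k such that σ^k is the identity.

The cycle type of σ is (7, 2, 2).
The order is lcm(7, 2, 2) = 14.

14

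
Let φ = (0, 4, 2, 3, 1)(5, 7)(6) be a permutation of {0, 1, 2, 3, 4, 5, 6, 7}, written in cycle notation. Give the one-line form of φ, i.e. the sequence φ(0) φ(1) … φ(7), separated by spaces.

4 0 3 1 2 7 6 5

Each element maps to the next entry in its cycle (wrapping to the front): 0↦4, 1↦0, 2↦3, 3↦1, 4↦2, 5↦7, 6↦6, 7↦5.
So the one-line form is 4 0 3 1 2 7 6 5.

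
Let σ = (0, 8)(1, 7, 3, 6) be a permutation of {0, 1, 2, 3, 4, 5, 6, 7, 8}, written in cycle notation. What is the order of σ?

4

The disjoint cycles have lengths 4, 2, 1, 1, 1.
Since disjoint cycles commute, ord(σ) = lcm(4, 2) = 4.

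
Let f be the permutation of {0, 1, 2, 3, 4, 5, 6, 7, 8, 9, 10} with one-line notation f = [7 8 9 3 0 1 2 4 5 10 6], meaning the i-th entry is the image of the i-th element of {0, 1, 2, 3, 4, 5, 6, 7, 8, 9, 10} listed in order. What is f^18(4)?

4

Tracing 4 → 0 → … returns to 4 after 3 steps, so 4 lies in a 3-cycle (0 7 4).
On a 3-cycle, f^3 is the identity, so f^18 = f^0 there (18 ≡ 0 mod 3).
So f^18(4) = 4.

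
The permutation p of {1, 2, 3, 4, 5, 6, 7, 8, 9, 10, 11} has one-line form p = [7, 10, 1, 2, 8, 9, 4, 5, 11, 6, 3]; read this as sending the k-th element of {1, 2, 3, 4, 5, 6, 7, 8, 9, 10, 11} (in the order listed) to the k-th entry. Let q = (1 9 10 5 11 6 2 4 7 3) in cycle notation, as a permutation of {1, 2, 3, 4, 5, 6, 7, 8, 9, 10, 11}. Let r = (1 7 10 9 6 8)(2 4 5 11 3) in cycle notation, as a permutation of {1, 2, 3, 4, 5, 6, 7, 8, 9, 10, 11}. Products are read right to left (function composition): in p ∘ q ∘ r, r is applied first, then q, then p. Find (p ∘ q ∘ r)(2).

4

Chase 2: r(2) = 4; q(4) = 7; p(7) = 4. Hence (p ∘ q ∘ r)(2) = 4.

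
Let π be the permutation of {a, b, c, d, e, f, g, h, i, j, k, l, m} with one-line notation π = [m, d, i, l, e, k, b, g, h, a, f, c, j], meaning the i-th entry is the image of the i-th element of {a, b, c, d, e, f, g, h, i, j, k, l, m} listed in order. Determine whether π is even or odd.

In disjoint-cycle form the cycle lengths are 7, 3, 2, 1.
A cycle of length ℓ contributes ℓ−1 transpositions, so π is a product of 6 + 2 + 1 = 9 transpositions — odd.

odd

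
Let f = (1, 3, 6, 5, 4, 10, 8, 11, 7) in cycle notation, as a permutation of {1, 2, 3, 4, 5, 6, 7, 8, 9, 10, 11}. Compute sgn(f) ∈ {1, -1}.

The cycle lengths are 9, 1, 1.
A cycle of length ℓ contributes ℓ−1 transpositions, so f is a product of 8 transpositions — even.

1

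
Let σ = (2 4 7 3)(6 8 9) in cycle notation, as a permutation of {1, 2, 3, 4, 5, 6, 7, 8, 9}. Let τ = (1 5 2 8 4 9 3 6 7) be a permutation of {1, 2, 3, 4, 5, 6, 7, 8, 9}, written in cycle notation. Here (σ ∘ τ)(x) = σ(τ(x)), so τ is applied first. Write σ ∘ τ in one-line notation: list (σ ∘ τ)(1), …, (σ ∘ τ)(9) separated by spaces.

5 9 8 6 4 3 1 7 2

(σ ∘ τ)(x) = σ(τ(x)). Computing each image: σ(τ(1)) = σ(5) = 5, σ(τ(2)) = σ(8) = 9, σ(τ(3)) = σ(6) = 8, σ(τ(4)) = σ(9) = 6, σ(τ(5)) = σ(2) = 4, σ(τ(6)) = σ(7) = 3, σ(τ(7)) = σ(1) = 1, σ(τ(8)) = σ(4) = 7, σ(τ(9)) = σ(3) = 2.
Hence σ ∘ τ = [5 9 8 6 4 3 1 7 2].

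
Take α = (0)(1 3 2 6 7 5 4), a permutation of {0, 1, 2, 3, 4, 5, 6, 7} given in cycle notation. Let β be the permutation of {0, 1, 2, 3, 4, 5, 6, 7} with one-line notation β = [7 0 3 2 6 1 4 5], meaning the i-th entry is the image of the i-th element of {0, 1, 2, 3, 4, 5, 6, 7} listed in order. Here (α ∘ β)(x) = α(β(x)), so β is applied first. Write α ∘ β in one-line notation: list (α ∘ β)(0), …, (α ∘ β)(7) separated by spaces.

(α ∘ β)(x) = α(β(x)). Computing each image: α(β(0)) = α(7) = 5, α(β(1)) = α(0) = 0, α(β(2)) = α(3) = 2, α(β(3)) = α(2) = 6, α(β(4)) = α(6) = 7, α(β(5)) = α(1) = 3, α(β(6)) = α(4) = 1, α(β(7)) = α(5) = 4.
Hence α ∘ β = [5 0 2 6 7 3 1 4].

5 0 2 6 7 3 1 4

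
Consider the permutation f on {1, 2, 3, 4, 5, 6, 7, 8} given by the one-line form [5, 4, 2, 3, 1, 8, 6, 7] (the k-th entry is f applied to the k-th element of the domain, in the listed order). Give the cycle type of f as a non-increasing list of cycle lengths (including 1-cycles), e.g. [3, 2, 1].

The disjoint cycles are (1 5)(2 4 3)(6 8 7), with lengths 3, 3, 2 in non-increasing order.

[3, 3, 2]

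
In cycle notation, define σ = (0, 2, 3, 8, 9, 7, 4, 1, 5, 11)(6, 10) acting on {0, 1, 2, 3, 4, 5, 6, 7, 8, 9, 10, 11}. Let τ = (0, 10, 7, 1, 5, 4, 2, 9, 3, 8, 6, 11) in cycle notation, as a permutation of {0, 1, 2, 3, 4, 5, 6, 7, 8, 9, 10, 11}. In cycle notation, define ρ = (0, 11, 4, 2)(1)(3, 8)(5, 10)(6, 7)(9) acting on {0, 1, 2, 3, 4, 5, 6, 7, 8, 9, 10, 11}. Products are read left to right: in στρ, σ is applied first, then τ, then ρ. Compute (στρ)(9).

1

Chase 9: σ(9) = 7; τ(7) = 1; ρ(1) = 1. Hence (στρ)(9) = 1.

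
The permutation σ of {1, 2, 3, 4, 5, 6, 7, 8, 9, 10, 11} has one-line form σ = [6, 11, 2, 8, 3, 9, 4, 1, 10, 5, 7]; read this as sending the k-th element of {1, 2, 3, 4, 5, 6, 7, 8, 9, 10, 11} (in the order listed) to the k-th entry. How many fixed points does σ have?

No element satisfies σ(x) = x, so there are 0 fixed points.

0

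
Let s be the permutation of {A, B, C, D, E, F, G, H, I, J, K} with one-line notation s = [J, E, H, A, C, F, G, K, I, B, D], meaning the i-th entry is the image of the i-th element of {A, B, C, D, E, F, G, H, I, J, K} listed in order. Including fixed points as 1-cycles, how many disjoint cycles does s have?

4

The cycle decomposition is (A, J, B, E, C, H, K, D)(F)(G)(I), which has 4 cycles (counting 1-cycles).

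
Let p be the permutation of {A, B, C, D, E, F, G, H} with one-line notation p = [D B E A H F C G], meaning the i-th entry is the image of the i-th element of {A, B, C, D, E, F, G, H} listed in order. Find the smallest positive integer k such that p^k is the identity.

4

Writing p as disjoint cycles, the cycle lengths are 4, 2, 1, 1.
The order of p is the least common multiple of its cycle lengths: lcm(4, 2) = 4.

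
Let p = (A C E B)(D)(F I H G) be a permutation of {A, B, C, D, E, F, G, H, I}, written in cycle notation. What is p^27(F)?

G

F lies in the 4-cycle (F I H G).
On a 4-cycle, p^4 is the identity, so p^27 = p^3 there (27 ≡ 3 mod 4).
Stepping 3 places around the cycle: F → I → H → G.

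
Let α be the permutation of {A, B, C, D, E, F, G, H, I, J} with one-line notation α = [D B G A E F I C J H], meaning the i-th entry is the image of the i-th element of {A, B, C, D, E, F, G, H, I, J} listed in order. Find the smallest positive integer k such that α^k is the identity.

10

Writing α as disjoint cycles, the cycle lengths are 5, 2, 1, 1, 1.
The order of α is the least common multiple of its cycle lengths: lcm(5, 2) = 10.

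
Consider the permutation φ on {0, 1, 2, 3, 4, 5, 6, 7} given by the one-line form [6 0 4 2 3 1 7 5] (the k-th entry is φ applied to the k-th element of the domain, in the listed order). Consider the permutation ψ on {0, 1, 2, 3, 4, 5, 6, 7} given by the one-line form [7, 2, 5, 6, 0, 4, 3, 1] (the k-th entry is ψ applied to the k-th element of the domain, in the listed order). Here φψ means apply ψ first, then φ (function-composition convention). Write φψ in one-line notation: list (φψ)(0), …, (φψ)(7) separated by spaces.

(φψ)(x) = φ(ψ(x)). Computing each image: φ(ψ(0)) = φ(7) = 5, φ(ψ(1)) = φ(2) = 4, φ(ψ(2)) = φ(5) = 1, φ(ψ(3)) = φ(6) = 7, φ(ψ(4)) = φ(0) = 6, φ(ψ(5)) = φ(4) = 3, φ(ψ(6)) = φ(3) = 2, φ(ψ(7)) = φ(1) = 0.
Hence φψ = [5 4 1 7 6 3 2 0].

5 4 1 7 6 3 2 0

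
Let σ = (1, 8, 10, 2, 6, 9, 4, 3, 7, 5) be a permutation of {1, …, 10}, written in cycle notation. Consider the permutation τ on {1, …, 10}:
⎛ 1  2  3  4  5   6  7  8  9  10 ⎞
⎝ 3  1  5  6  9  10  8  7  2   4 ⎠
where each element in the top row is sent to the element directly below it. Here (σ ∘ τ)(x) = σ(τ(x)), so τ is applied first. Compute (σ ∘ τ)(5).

4

(σ ∘ τ)(5) = σ(τ(5)). τ(5) = 9, then σ(9) = 4. So (σ ∘ τ)(5) = 4.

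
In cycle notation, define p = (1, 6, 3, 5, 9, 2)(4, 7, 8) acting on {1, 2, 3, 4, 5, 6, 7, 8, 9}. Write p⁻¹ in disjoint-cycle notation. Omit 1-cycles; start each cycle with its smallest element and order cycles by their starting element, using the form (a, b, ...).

Inverting a permutation written in cycle notation just reverses the order within every cycle.
After reversing and putting each cycle's least element first, p⁻¹ = (1, 2, 9, 5, 3, 6)(4, 8, 7).

(1, 2, 9, 5, 3, 6)(4, 8, 7)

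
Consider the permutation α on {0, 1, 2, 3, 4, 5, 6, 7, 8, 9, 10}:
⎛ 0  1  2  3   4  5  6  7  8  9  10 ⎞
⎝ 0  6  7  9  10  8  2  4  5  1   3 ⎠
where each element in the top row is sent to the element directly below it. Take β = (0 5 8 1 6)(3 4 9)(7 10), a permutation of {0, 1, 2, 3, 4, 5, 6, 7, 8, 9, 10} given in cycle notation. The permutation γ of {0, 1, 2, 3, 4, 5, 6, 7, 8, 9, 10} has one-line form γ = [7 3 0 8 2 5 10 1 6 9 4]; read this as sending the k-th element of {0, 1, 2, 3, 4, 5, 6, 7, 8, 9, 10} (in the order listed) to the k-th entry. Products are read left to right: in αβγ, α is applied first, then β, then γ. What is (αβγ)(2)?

(αβγ)(2) = γ(β(α(2))). α(2) = 7, then β(7) = 10, then γ(10) = 4, so the result is 4.

4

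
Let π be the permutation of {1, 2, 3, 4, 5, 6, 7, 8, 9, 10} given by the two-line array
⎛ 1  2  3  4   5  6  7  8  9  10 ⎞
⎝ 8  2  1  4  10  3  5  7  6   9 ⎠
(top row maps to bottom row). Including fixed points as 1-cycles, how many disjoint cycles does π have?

The cycle decomposition is (1, 8, 7, 5, 10, 9, 6, 3)(2)(4), which has 3 cycles (counting 1-cycles).

3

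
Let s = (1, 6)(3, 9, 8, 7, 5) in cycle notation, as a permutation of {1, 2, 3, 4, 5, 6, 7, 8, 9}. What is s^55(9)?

9 lies in the 5-cycle (3, 9, 8, 7, 5).
Powers repeat with period 5 on this cycle, and 55 mod 5 = 0, so s^55(9) = s^0(9).
So s^55(9) = 9.

9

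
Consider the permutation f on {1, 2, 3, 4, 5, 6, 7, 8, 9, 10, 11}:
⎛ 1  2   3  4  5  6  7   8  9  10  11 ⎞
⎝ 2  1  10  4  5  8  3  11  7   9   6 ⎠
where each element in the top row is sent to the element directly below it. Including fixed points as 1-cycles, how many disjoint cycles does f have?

5

The cycle decomposition is (1 2)(3 10 9 7)(4)(5)(6 8 11), which has 5 cycles (counting 1-cycles).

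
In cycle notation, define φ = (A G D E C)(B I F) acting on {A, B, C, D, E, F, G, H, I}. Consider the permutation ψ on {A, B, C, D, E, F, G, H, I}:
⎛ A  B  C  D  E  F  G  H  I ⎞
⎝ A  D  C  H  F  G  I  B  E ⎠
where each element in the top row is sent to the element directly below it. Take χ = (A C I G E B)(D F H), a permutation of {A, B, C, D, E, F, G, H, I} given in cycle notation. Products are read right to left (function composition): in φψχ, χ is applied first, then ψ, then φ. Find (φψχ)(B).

G

Apply the permutations in order: χ(B) = A, then ψ(A) = A, then φ(A) = G. So (φψχ)(B) = G.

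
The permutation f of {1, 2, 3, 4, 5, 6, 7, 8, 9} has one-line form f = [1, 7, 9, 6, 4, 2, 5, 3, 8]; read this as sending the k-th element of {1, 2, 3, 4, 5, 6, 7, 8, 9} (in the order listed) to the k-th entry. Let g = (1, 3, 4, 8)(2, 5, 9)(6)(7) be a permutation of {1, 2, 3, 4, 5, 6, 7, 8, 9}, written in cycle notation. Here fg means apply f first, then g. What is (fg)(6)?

First apply f: f(6) = 2, then g(2) = 5. Thus (fg)(6) = 5.

5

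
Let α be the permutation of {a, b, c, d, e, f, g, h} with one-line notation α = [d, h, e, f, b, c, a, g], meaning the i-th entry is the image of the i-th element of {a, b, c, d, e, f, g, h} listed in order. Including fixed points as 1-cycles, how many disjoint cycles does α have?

The cycle decomposition is (a d f c e b h g), which has 1 cycle (counting 1-cycles).

1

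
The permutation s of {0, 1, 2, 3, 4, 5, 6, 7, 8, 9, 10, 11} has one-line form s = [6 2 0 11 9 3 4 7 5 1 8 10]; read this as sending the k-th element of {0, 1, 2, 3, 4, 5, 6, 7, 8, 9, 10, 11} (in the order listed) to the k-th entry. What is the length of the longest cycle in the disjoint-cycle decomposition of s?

Decomposing into disjoint cycles gives (0 6 4 9 1 2)(3 11 10 8 5); the longest has length 6.

6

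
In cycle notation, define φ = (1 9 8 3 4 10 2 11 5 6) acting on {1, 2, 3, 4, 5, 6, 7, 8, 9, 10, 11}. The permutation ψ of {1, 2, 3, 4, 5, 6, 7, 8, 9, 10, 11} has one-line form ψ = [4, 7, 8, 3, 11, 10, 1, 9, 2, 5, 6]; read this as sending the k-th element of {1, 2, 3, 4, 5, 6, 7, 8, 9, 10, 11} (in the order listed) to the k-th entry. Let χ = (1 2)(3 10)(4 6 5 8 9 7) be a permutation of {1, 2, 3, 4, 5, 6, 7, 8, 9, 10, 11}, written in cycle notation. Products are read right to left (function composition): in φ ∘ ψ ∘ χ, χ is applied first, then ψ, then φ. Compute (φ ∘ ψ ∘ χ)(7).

4

Chase 7: χ(7) = 4; ψ(4) = 3; φ(3) = 4. Hence (φ ∘ ψ ∘ χ)(7) = 4.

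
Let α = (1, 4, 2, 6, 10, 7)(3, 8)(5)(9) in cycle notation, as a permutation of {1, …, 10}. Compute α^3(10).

10 lies in the 6-cycle (1, 4, 2, 6, 10, 7).
Advancing 3 steps from 10: 10 → 7 → 1 → 4.

4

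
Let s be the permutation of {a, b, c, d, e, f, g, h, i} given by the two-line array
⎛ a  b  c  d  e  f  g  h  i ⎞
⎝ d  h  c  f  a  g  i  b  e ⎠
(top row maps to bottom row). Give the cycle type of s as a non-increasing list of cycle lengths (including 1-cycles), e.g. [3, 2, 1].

The disjoint cycles are (a, d, f, g, i, e)(b, h)(c), with lengths 6, 2, 1 in non-increasing order.

[6, 2, 1]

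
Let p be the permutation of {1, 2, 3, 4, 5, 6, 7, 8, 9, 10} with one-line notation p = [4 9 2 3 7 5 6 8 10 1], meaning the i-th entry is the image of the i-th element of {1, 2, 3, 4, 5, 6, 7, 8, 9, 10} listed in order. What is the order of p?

6

Writing p as disjoint cycles, the cycle lengths are 6, 3, 1.
Since disjoint cycles commute, ord(p) = lcm(6, 3) = 6.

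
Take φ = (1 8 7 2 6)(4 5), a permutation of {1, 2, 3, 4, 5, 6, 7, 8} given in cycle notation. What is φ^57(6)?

8

6 lies in the 5-cycle (1 8 7 2 6).
Since the cycle has length 5, φ^57 acts on it the same as φ^2 (57 mod 5 = 2).
Advancing 2 steps from 6: 6 → 1 → 8.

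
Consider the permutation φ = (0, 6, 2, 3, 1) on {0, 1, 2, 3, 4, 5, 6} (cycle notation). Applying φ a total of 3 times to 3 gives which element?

3 lies in the 5-cycle (0, 6, 2, 3, 1).
Stepping 3 places around the cycle: 3 → 1 → 0 → 6.

6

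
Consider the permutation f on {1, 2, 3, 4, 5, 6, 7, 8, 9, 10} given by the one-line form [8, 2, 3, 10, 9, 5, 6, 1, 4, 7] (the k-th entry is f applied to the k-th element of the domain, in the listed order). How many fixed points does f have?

2

The fixed points (elements with f(x) = x) are {2, 3}, so there are 2.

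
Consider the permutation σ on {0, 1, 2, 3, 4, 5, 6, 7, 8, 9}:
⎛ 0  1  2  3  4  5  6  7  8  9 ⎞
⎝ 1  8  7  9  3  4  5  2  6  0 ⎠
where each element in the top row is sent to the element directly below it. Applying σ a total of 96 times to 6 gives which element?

6

Tracing 6 → 5 → … returns to 6 after 8 steps, so 6 lies in an 8-cycle (0 1 8 6 5 4 3 9).
Powers repeat with period 8 on this cycle, and 96 mod 8 = 0, so σ^96(6) = σ^0(6).
So σ^96(6) = 6.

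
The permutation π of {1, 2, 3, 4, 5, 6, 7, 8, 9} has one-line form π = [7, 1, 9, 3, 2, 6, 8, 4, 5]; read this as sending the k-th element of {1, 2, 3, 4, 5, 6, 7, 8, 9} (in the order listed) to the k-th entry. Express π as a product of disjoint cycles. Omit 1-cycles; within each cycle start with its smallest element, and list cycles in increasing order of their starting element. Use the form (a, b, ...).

Start at 1 and follow images: 1 → 7 → 8 → 4 → 3 → 9 → 5 → 2 → 1, giving the cycle (1, 7, 8, 4, 3, 9, 5, 2).
Continuing from each remaining unvisited element yields (1, 7, 8, 4, 3, 9, 5, 2).

(1, 7, 8, 4, 3, 9, 5, 2)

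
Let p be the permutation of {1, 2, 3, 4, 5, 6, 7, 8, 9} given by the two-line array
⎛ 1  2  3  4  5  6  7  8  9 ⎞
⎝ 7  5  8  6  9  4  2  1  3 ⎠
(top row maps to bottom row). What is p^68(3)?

5

Tracing 3 → 8 → … returns to 3 after 7 steps, so 3 lies in a 7-cycle (1 7 2 5 9 3 8).
Powers repeat with period 7 on this cycle, and 68 mod 7 = 5, so p^68(3) = p^5(3).
Stepping 5 places around the cycle: 3 → 8 → 1 → 7 → 2 → 5.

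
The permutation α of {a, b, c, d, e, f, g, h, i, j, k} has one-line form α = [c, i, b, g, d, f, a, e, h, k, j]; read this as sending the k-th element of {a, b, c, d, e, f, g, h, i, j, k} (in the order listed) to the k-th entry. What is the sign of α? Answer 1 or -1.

In disjoint-cycle form the cycle lengths are 8, 2, 1.
A cycle is odd iff its length is even; α has 2 even-length cycles, so sgn(α) = (−1)^2 and α is even.

1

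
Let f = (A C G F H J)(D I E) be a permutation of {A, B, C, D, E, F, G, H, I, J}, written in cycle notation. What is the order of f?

6

The disjoint cycles have lengths 6, 3, 1.
Since disjoint cycles commute, ord(f) = lcm(6, 3) = 6.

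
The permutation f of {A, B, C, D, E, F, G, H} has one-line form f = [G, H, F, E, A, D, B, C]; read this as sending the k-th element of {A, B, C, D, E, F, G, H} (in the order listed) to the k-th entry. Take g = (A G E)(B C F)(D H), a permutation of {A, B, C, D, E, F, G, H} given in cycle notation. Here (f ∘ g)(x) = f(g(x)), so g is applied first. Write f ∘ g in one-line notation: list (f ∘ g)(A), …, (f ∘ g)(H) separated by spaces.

B F D C G H A E

For each element, apply g then f: A → G → B; B → C → F; C → F → D; D → H → C; E → A → G; F → B → H; G → E → A; H → D → E.
Collecting the images, f ∘ g = [B F D C G H A E].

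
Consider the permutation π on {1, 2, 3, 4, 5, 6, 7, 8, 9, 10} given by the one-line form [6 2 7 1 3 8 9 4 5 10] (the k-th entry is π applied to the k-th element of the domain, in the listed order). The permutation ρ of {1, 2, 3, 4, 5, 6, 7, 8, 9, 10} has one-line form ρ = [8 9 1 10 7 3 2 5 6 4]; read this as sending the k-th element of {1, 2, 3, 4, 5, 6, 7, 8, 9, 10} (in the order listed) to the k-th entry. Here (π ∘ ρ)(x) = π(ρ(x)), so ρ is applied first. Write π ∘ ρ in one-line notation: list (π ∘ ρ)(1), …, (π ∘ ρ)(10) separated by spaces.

4 5 6 10 9 7 2 3 8 1

(π ∘ ρ)(x) = π(ρ(x)). Computing each image: π(ρ(1)) = π(8) = 4, π(ρ(2)) = π(9) = 5, π(ρ(3)) = π(1) = 6, π(ρ(4)) = π(10) = 10, π(ρ(5)) = π(7) = 9, π(ρ(6)) = π(3) = 7, π(ρ(7)) = π(2) = 2, π(ρ(8)) = π(5) = 3, π(ρ(9)) = π(6) = 8, π(ρ(10)) = π(4) = 1.
Hence π ∘ ρ = [4 5 6 10 9 7 2 3 8 1].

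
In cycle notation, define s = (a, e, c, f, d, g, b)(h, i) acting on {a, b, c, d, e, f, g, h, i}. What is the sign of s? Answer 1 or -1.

-1

The cycle lengths are 7, 2.
A cycle of length ℓ contributes ℓ−1 transpositions, so s is a product of 6 + 1 = 7 transpositions — odd.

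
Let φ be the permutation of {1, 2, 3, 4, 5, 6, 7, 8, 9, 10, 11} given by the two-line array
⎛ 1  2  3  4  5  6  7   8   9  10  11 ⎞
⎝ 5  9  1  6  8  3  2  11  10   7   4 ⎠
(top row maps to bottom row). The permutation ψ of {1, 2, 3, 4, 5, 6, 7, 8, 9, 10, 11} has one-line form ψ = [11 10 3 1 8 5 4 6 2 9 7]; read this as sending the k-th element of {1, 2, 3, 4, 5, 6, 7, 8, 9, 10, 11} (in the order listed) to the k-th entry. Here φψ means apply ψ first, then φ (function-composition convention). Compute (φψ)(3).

First apply ψ: ψ(3) = 3, then φ(3) = 1. Thus (φψ)(3) = 1.

1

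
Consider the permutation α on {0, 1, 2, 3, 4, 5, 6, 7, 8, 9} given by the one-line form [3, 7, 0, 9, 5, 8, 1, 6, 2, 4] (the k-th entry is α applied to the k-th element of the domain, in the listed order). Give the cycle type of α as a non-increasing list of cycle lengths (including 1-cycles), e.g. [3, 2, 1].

[7, 3]

The disjoint cycles are (0 3 9 4 5 8 2)(1 7 6), with lengths 7, 3 in non-increasing order.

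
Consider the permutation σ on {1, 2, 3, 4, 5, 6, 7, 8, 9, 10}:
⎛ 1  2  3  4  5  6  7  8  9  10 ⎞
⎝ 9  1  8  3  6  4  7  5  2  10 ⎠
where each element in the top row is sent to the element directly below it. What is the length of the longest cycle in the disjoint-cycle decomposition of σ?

5

Decomposing into disjoint cycles gives (1, 9, 2)(3, 8, 5, 6, 4); the longest has length 5.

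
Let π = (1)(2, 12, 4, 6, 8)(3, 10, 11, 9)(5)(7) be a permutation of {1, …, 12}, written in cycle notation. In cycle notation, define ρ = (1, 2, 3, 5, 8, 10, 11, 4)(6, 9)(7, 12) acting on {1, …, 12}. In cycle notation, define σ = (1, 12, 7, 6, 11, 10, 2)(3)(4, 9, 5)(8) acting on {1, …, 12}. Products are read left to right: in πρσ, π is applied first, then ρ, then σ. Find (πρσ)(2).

6

(πρσ)(2) = σ(ρ(π(2))). π(2) = 12, then ρ(12) = 7, then σ(7) = 6, so the result is 6.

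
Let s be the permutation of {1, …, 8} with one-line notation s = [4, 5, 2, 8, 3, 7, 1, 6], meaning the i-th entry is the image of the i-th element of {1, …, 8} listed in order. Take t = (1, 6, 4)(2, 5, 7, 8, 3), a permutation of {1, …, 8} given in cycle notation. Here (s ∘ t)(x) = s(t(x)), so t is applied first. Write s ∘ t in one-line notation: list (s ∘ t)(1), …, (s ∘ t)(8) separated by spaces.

7 3 5 4 1 8 6 2

Chase each element through t then s: 1 → 6 → 7; 2 → 5 → 3; 3 → 2 → 5; 4 → 1 → 4; 5 → 7 → 1; 6 → 4 → 8; 7 → 8 → 6; 8 → 3 → 2.
Collecting the images, s ∘ t = [7 3 5 4 1 8 6 2].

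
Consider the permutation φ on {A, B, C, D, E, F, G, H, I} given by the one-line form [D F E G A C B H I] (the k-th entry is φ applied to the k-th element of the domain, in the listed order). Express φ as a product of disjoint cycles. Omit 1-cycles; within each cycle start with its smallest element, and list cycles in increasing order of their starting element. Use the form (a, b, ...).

From A: A → D → G → B → F → C → E → A, closing the cycle (A, D, G, B, F, C, E).
Continuing from each remaining unvisited element yields (A, D, G, B, F, C, E).

(A, D, G, B, F, C, E)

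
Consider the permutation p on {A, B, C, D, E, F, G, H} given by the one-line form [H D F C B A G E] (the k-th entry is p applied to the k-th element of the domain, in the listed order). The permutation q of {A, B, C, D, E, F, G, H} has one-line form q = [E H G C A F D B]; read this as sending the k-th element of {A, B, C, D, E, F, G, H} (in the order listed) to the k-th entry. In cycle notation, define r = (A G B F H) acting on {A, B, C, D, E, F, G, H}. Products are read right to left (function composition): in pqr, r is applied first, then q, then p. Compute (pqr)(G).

E

Chase G: r(G) = B; q(B) = H; p(H) = E. Hence (pqr)(G) = E.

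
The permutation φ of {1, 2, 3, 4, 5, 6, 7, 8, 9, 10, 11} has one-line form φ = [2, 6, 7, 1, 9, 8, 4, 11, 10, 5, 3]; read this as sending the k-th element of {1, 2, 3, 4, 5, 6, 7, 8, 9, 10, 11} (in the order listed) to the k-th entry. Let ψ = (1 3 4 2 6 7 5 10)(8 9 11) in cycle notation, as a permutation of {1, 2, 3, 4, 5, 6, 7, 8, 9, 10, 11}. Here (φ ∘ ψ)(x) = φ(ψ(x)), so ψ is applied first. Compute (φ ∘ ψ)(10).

2

ψ(10) = 1, then φ(1) = 2; composing gives (φ ∘ ψ)(10) = 2.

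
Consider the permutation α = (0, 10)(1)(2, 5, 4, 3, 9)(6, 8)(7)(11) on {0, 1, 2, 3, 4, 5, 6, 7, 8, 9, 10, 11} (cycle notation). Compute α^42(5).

3

5 lies in the 5-cycle (2, 5, 4, 3, 9).
Since the cycle has length 5, α^42 acts on it the same as α^2 (42 mod 5 = 2).
Advancing 2 steps from 5: 5 → 4 → 3.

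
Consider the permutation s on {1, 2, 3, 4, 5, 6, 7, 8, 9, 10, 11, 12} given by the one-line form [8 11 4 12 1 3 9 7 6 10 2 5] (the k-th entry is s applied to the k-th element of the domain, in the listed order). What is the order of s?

18

Writing s as disjoint cycles, the cycle lengths are 9, 2, 1.
The order of s is the least common multiple of its cycle lengths: lcm(9, 2) = 18.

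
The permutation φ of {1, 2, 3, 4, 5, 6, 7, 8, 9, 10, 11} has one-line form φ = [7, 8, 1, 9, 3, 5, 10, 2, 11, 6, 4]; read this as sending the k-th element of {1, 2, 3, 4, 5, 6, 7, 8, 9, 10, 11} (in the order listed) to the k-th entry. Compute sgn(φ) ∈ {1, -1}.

1

In disjoint-cycle form the cycle lengths are 6, 3, 2.
A cycle of length ℓ contributes ℓ−1 transpositions, so φ is a product of 5 + 2 + 1 = 8 transpositions — even.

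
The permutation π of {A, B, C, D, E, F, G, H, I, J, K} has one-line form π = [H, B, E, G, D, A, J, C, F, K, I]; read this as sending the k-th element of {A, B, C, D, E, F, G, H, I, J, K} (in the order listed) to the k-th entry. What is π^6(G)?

H

Tracing G → J → … returns to G after 10 steps, so G lies in a 10-cycle (A, H, C, E, D, G, J, K, I, F).
Advancing 6 steps from G: G → J → K → I → F → A → H.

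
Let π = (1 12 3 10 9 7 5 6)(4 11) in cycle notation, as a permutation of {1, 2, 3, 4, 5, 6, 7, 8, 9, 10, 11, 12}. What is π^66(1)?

1 lies in the 8-cycle (1 12 3 10 9 7 5 6).
On an 8-cycle, π^8 is the identity, so π^66 = π^2 there (66 ≡ 2 mod 8).
Stepping 2 places around the cycle: 1 → 12 → 3.

3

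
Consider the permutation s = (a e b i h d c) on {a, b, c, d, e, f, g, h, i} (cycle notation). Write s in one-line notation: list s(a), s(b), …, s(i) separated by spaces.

e i a c b f g d h

Image by image: a↦e, b↦i, c↦a, d↦c, e↦b, f↦f, g↦g, h↦d, i↦h.
Listing these in domain order gives e i a c b f g d h.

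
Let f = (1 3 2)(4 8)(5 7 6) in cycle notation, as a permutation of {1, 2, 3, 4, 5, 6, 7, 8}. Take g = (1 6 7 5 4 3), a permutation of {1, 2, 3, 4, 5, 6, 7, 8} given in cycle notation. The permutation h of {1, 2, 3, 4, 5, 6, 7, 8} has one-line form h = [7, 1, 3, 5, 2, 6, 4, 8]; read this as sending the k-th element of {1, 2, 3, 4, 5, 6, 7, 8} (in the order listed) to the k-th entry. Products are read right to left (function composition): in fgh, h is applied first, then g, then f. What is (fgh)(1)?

Chase 1: h(1) = 7; g(7) = 5; f(5) = 7. Hence (fgh)(1) = 7.

7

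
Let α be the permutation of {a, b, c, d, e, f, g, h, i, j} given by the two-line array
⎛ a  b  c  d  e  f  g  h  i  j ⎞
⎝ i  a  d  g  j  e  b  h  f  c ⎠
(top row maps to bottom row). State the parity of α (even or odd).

even

In disjoint-cycle form the cycle lengths are 9, 1.
A cycle of length ℓ contributes ℓ−1 transpositions, so α is a product of 8 transpositions — even.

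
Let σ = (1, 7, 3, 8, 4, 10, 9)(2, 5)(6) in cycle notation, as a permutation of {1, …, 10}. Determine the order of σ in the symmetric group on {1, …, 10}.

The disjoint cycles have lengths 7, 2, 1.
The order of σ is the least common multiple of its cycle lengths: lcm(7, 2) = 14.

14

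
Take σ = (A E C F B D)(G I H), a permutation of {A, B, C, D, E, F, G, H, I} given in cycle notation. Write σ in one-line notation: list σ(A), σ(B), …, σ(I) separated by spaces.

E D F A C B I G H

Reading each image from the cycles: A→E, B→D, C→F, D→A, E→C, F→B, G→I, H→G, I→H.
Listing these in domain order gives E D F A C B I G H.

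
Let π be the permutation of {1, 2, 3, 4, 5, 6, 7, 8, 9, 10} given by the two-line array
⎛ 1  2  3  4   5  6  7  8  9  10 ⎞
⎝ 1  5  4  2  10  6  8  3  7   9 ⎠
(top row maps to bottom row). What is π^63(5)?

2

Tracing 5 → 10 → … returns to 5 after 8 steps, so 5 lies in an 8-cycle (2 5 10 9 7 8 3 4).
Since the cycle has length 8, π^63 acts on it the same as π^7 (63 mod 8 = 7).
Advancing 7 steps from 5: 5 → 10 → 9 → 7 → 8 → 3 → 4 → 2.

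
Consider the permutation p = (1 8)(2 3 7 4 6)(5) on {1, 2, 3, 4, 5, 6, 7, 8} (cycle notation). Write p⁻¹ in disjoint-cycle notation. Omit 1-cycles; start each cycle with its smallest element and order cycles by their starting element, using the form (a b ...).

Inverting a permutation written in cycle notation just reverses the order within every cycle.
Reversing each cycle of p and rotating so the smallest element leads gives (1 8)(2 6 4 7 3).

(1 8)(2 6 4 7 3)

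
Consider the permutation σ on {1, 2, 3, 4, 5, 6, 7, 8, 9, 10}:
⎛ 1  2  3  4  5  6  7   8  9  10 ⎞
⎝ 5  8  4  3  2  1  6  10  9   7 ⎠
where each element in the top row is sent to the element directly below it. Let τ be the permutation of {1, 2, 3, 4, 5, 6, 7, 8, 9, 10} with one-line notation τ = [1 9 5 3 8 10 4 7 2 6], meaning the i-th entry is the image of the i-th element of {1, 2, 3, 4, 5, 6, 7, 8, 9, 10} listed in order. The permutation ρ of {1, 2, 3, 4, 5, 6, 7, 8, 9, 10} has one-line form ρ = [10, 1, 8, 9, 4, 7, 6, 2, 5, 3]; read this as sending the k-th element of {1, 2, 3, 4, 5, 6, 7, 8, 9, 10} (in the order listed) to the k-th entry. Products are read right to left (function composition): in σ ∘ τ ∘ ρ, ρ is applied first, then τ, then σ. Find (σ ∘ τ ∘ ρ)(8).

(σ ∘ τ ∘ ρ)(8) = σ(τ(ρ(8))). ρ(8) = 2, then τ(2) = 9, then σ(9) = 9, so the result is 9.

9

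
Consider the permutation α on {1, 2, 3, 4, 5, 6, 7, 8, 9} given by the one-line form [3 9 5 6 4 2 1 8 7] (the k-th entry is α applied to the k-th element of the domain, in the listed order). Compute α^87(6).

4

Tracing 6 → 2 → … returns to 6 after 8 steps, so 6 lies in an 8-cycle (1, 3, 5, 4, 6, 2, 9, 7).
Since the cycle has length 8, α^87 acts on it the same as α^7 (87 mod 8 = 7).
Advancing 7 steps from 6: 6 → 2 → 9 → 7 → 1 → 3 → 5 → 4.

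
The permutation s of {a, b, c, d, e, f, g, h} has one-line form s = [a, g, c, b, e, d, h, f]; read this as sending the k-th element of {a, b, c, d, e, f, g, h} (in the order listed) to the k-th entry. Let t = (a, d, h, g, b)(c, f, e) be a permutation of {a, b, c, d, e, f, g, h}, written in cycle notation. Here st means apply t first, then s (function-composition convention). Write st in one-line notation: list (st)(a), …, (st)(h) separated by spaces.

(st)(x) = s(t(x)). Computing each image: s(t(a)) = s(d) = b, s(t(b)) = s(a) = a, s(t(c)) = s(f) = d, s(t(d)) = s(h) = f, s(t(e)) = s(c) = c, s(t(f)) = s(e) = e, s(t(g)) = s(b) = g, s(t(h)) = s(g) = h.
Hence st = [b a d f c e g h].

b a d f c e g h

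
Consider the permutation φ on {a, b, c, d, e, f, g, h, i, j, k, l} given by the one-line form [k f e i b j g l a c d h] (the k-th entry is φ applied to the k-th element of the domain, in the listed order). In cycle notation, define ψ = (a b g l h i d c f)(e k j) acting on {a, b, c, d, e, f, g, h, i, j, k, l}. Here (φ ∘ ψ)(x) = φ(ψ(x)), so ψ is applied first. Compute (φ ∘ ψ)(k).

c

ψ(k) = j, then φ(j) = c; composing gives (φ ∘ ψ)(k) = c.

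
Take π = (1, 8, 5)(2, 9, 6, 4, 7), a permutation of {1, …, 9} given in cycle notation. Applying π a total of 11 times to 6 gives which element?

6 lies in the 5-cycle (2, 9, 6, 4, 7).
Since the cycle has length 5, π^11 acts on it the same as π^1 (11 mod 5 = 1).
Stepping 1 place around the cycle: 6 → 4.

4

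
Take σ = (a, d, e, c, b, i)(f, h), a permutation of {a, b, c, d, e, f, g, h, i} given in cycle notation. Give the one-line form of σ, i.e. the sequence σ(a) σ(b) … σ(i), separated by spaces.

d i b e c h g f a

Each element maps to the next entry in its cycle (wrapping to the front): a→d, b→i, c→b, d→e, e→c, f→h, g→g, h→f, i→a.
Listing these in domain order gives d i b e c h g f a.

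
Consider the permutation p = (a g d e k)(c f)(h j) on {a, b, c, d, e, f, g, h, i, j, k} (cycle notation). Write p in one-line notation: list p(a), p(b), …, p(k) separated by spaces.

g b f e k c d j i h a

Each element maps to the next entry in its cycle (wrapping to the front): a↦g, b↦b, c↦f, d↦e, e↦k, f↦c, g↦d, h↦j, i↦i, j↦h, k↦a.
So the one-line form is g b f e k c d j i h a.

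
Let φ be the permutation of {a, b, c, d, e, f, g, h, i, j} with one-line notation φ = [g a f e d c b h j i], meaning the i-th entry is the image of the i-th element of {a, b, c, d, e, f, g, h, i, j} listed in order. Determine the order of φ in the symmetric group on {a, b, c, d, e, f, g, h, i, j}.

6

The disjoint-cycle form of φ has cycle lengths 3, 2, 2, 2, 1.
The order of φ is the least common multiple of its cycle lengths: lcm(3, 2, 2, 2) = 6.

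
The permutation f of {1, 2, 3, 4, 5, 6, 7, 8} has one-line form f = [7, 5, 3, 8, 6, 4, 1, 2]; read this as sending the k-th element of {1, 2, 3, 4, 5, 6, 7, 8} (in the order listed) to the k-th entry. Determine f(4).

8

4 is element number 4 of the domain, and entry number 4 of the one-line form is 8, so f(4) = 8.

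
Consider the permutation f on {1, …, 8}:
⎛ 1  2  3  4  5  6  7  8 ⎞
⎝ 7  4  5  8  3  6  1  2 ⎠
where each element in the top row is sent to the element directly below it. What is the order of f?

Writing f as disjoint cycles, the cycle lengths are 3, 2, 2, 1.
The order is lcm(3, 2, 2) = 6.

6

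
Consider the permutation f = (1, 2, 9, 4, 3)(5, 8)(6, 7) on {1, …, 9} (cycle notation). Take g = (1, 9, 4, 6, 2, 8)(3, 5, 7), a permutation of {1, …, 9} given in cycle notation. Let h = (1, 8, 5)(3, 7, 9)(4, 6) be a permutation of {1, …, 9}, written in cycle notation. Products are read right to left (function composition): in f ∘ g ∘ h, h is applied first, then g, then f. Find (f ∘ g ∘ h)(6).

Apply the permutations in order: h(6) = 4, then g(4) = 6, then f(6) = 7. So (f ∘ g ∘ h)(6) = 7.

7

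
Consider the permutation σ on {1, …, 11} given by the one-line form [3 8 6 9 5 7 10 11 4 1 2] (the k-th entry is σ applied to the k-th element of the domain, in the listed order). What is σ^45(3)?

Tracing 3 → 6 → … returns to 3 after 5 steps, so 3 lies in a 5-cycle (1 3 6 7 10).
Powers repeat with period 5 on this cycle, and 45 mod 5 = 0, so σ^45(3) = σ^0(3).
So σ^45(3) = 3.

3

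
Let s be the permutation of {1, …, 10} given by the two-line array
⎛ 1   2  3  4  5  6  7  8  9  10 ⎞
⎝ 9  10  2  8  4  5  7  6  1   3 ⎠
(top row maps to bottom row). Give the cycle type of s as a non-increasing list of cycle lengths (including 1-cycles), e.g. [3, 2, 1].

[4, 3, 2, 1]

The disjoint cycles are (1 9)(2 10 3)(4 8 6 5)(7), with lengths 4, 3, 2, 1 in non-increasing order.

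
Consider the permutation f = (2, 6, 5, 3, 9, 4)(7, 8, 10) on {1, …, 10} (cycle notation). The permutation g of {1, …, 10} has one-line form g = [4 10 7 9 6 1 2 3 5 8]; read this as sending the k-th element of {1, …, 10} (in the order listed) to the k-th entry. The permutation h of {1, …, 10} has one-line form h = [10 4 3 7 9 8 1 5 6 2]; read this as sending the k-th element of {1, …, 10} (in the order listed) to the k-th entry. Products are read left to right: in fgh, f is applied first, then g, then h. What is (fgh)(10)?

Apply the permutations in order: f(10) = 7, then g(7) = 2, then h(2) = 4. So (fgh)(10) = 4.

4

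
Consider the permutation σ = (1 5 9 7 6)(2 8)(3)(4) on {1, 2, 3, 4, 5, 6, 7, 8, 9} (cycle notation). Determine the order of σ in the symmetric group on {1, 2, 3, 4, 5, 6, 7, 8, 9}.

10

The disjoint cycles have lengths 5, 2, 1, 1.
The order of σ is the least common multiple of its cycle lengths: lcm(5, 2) = 10.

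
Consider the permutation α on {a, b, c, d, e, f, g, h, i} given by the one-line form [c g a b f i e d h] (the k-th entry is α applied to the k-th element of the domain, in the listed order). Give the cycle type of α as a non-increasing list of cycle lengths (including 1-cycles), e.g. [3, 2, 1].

[7, 2]

The disjoint cycles are (a c)(b g e f i h d), with lengths 7, 2 in non-increasing order.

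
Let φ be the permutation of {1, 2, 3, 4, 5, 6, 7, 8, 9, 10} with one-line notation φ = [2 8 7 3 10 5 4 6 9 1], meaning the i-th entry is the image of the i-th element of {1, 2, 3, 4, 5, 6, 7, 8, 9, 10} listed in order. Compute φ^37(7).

4

Tracing 7 → 4 → … returns to 7 after 3 steps, so 7 lies in a 3-cycle (3 7 4).
On a 3-cycle, φ^3 is the identity, so φ^37 = φ^1 there (37 ≡ 1 mod 3).
Advancing 1 step from 7: 7 → 4.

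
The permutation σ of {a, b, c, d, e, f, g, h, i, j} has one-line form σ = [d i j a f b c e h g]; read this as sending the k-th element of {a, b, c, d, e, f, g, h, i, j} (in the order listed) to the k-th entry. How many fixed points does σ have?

No element satisfies σ(x) = x, so there are 0 fixed points.

0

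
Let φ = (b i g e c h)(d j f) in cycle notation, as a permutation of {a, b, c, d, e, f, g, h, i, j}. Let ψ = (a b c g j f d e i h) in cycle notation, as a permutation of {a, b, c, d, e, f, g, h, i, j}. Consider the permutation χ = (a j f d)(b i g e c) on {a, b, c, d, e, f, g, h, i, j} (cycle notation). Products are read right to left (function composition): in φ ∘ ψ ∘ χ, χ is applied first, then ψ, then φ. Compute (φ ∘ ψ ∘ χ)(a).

d

Apply the permutations in order: χ(a) = j, then ψ(j) = f, then φ(f) = d. So (φ ∘ ψ ∘ χ)(a) = d.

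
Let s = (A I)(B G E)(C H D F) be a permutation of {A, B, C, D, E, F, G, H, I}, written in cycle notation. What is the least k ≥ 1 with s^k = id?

12

The disjoint cycles have lengths 4, 3, 2.
The order is lcm(4, 3, 2) = 12.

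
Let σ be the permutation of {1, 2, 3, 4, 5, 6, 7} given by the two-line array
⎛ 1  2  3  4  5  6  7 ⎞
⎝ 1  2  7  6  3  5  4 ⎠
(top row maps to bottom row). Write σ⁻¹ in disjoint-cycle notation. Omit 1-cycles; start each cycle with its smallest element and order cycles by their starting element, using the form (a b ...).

(3 5 6 4 7)

First write σ in disjoint cycles: (3 7 4 6 5).
The inverse reverses every cycle; in canonical form, σ⁻¹ = (3 5 6 4 7).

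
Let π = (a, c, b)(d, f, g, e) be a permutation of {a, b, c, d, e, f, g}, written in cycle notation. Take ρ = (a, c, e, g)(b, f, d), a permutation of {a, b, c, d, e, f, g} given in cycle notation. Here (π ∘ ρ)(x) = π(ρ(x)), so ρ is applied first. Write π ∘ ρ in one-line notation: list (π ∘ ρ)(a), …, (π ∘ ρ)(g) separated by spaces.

(π ∘ ρ)(x) = π(ρ(x)). Computing each image: π(ρ(a)) = π(c) = b, π(ρ(b)) = π(f) = g, π(ρ(c)) = π(e) = d, π(ρ(d)) = π(b) = a, π(ρ(e)) = π(g) = e, π(ρ(f)) = π(d) = f, π(ρ(g)) = π(a) = c.
Hence π ∘ ρ = [b g d a e f c].

b g d a e f c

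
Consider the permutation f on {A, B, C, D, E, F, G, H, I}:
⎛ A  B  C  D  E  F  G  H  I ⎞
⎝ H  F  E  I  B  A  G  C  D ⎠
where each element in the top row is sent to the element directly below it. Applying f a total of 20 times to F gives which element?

Tracing F → A → … returns to F after 6 steps, so F lies in a 6-cycle (A H C E B F).
Since the cycle has length 6, f^20 acts on it the same as f^2 (20 mod 6 = 2).
Advancing 2 steps from F: F → A → H.

H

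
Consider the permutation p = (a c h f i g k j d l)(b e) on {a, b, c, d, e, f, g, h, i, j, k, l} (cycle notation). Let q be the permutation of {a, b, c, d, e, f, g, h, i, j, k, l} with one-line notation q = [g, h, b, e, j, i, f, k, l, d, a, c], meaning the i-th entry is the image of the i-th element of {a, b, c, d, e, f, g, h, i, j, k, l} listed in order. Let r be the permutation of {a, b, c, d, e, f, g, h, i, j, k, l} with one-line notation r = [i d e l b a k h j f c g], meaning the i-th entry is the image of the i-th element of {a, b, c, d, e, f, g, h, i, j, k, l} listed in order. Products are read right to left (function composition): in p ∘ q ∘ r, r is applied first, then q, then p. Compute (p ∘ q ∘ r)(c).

(p ∘ q ∘ r)(c) = p(q(r(c))). r(c) = e, then q(e) = j, then p(j) = d, so the result is d.

d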